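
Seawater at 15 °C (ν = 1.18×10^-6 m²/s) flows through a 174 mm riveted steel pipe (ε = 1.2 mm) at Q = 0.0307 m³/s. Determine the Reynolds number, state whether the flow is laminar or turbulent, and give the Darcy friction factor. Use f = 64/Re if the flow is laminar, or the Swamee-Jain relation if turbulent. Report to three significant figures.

Re ≈ 1.90×10^5; turbulent; f ≈ 0.0341

V = 4Q/(πD²) = 1.291 m/s
Re = VD/ν = 1.291·0.174/1.18×10^-6 = 1.90×10^5
Re > 4000 → turbulent; ε/D = 0.00690
Swamee-Jain: f = 0.03413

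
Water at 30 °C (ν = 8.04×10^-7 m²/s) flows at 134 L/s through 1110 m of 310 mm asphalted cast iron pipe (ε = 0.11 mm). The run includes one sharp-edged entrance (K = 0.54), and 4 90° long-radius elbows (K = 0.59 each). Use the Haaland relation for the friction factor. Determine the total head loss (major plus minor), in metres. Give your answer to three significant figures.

H_L ≈ 9.85 m

V = 4Q/(πD²) = 1.775 m/s; V²/2g = 0.1607 m
Re = 6.85×10^5, ε/D = 3.55×10^-4 → f = 0.01632 (Haaland)
Major: h_f = f(L/D)·V²/2g = 0.01632·3581·0.1607 = 9.386 m
Minor: ΣK = 2.90; h_m = ΣK·V²/2g = 0.4659 m
Total H_L = 9.386 + 0.4659 = 9.851 m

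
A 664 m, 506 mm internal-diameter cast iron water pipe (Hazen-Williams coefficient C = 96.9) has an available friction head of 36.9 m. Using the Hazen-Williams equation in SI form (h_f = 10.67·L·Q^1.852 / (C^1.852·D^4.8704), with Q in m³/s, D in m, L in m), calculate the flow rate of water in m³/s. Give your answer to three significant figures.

Rearranging: Q = [h_f·C^1.852·D^4.8704 / (10.67·L)]^(1/1.852)
Q = [36.9·96.9^1.852·0.506^4.8704 / (10.67·664)]^0.540 = 0.9450 m³/s

Q ≈ 0.945 m³/s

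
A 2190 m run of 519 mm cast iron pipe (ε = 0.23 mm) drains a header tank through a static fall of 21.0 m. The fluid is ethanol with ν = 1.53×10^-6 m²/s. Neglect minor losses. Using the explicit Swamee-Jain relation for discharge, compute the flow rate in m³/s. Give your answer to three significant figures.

Q ≈ 0.508 m³/s

Swamee-Jain (Type II): Q = -0.965·√(gD⁵h_f/L)·ln[ε/(3.7D) + √(3.17ν²L/(gD³h_f))]
√(gD⁵h_f/L) = √(9.81·0.519⁵·21.0/2190) = 0.05952
ε/(3.7D) = 1.20×10^-4; √(3.17ν²L/(gD³h_f)) = 2.38×10^-5
Q = -0.965·0.05952·ln(1.435×10^-4) = 0.5082 m³/s
Check: V = 2.40 m/s, Re = 8.15×10^5, f = 0.01703, h_f = 21.1 m ≈ 21.0 m ✓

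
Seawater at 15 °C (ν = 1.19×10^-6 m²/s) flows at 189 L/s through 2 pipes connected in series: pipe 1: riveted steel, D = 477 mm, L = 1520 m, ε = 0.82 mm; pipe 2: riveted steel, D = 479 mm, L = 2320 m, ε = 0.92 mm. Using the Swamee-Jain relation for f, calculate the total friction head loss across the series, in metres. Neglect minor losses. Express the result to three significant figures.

Pipe 1: V = 1.058 m/s, Re = 4.24×10^5, ε/D = 0.00172, f = 0.02311, h_1 = f(L/D)V²/2g = 4.199 m
Pipe 2: V = 1.049 m/s, Re = 4.22×10^5, ε/D = 0.00192, f = 0.02374, h_2 = f(L/D)V²/2g = 6.447 m
Series → Q common, losses add: H = Σh = 10.65 m

H ≈ 10.6 m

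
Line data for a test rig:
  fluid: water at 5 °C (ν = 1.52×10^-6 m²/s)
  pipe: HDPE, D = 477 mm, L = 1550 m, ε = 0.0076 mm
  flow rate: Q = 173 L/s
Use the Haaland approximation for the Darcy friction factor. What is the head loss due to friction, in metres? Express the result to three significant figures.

V = 4Q/(πD²) = 4·0.173/(π·0.477²) = 0.9681 m/s
Re = VD/ν = 0.9681·0.477/1.52×10^-6 = 3.04×10^5 → turbulent
ε/D = 0.0076/477 = 1.59×10^-5
Haaland: f = 0.01444
h_f = f(L/D)V²/(2g) = 0.01444·(1550/0.477)·0.9681²/(2·9.81) = 2.242 m

h_f ≈ 2.24 m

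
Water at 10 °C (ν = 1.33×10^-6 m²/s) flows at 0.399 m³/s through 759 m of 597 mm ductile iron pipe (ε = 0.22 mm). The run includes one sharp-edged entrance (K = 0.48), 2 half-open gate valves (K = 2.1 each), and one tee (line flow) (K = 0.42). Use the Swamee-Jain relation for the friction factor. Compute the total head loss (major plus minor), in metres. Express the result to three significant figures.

H_L ≈ 2.72 m

V = 4Q/(πD²) = 1.425 m/s; V²/2g = 0.1036 m
Re = 6.40×10^5, ε/D = 3.69×10^-4 → f = 0.01666 (Swamee-Jain)
Major: h_f = f(L/D)·V²/2g = 0.01666·1271·0.1036 = 2.193 m
Minor: ΣK = 5.10; h_m = ΣK·V²/2g = 0.5281 m
Total H_L = 2.193 + 0.5281 = 2.722 m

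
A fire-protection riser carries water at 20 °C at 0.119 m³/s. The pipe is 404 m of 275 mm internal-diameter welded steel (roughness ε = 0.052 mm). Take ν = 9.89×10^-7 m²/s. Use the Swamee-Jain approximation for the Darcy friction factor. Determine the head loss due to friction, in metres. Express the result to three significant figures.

V = 4Q/(πD²) = 4·0.119/(π·0.275²) = 2.004 m/s
Re = VD/ν = 2.004·0.275/9.89×10^-7 = 5.57×10^5 → turbulent
ε/D = 0.052/275 = 1.89×10^-4
Swamee-Jain: f = 0.01527
h_f = f(L/D)V²/(2g) = 0.01527·(404/0.275)·2.004²/(2·9.81) = 4.588 m

h_f ≈ 4.59 m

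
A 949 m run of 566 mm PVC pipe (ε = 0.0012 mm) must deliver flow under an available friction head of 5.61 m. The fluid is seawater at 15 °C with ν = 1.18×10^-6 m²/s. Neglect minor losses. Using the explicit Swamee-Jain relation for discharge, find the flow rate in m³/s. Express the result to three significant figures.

Q ≈ 0.603 m³/s

Swamee-Jain (Type II): Q = -0.965·√(gD⁵h_f/L)·ln[ε/(3.7D) + √(3.17ν²L/(gD³h_f))]
√(gD⁵h_f/L) = √(9.81·0.566⁵·5.61/949) = 0.05804
ε/(3.7D) = 5.73×10^-7; √(3.17ν²L/(gD³h_f)) = 2.05×10^-5
Q = -0.965·0.05804·ln(2.106×10^-5) = 0.6031 m³/s
Check: V = 2.40 m/s, Re = 1.15×10^6, f = 0.01140, h_f = 5.60 m ≈ 5.61 m ✓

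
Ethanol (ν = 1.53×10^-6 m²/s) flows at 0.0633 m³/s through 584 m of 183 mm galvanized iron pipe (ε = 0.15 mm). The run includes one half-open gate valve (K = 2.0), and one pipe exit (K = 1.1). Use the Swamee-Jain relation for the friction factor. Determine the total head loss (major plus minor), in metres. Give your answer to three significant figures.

H_L ≈ 19.8 m

V = 4Q/(πD²) = 2.407 m/s; V²/2g = 0.2952 m
Re = 2.88×10^5, ε/D = 8.20×10^-4 → f = 0.02000 (Swamee-Jain)
Major: h_f = f(L/D)·V²/2g = 0.02000·3191·0.2952 = 18.85 m
Minor: ΣK = 3.10; h_m = ΣK·V²/2g = 0.9151 m
Total H_L = 18.85 + 0.9151 = 19.76 m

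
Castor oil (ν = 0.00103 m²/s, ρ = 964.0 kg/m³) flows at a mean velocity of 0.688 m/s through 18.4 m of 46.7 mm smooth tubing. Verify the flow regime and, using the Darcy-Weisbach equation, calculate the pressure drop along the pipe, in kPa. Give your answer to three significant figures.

Re = VD/ν = 0.688·0.04670/0.00103 = 31.2 → laminar (Re < 2300)
f = 64/Re = 2.052
h_f = f(L/D)V²/(2g) = 2.052·(18.4/0.04670)·0.688²/(2·9.81) = 19.50 m
Δp = ρg·h_f = 964.0·9.81·19.50 = 184.4 kPa

Δp ≈ 184 kPa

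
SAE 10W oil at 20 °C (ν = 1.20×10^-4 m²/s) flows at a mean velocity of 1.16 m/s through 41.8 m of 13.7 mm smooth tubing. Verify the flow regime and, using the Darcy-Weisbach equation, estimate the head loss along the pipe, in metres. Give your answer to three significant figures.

h_f ≈ 101 m

Re = VD/ν = 1.16·0.01370/1.20×10^-4 = 132 → laminar (Re < 2300)
f = 64/Re = 0.4833
h_f = f(L/D)V²/(2g) = 0.4833·(41.8/0.01370)·1.16²/(2·9.81) = 101.1 m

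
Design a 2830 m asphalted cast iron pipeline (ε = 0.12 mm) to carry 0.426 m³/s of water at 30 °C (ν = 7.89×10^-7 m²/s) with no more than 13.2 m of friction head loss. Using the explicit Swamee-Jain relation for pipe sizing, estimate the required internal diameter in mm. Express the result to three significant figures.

D ≈ 551 mm

Swamee-Jain (Type III): D = 0.66·[ε^1.25·(LQ²/(gh_f))^4.75 + ν·Q^9.4·(L/(gh_f))^5.2]^0.04
LQ²/(gh_f) = 3.966; L/(gh_f) = 21.85
Term 1 = ε^1.25·(…)^4.75 = 0.00873; Term 2 = ν·Q^9.4·(…)^5.2 = 0.00239
D = 0.66·(0.00873 + 0.00239)^0.04 = 0.5513 m = 551 mm
Check: V = 1.78 m/s, Re = 1.25×10^6, f = 0.01480, h_f = 12.3 m ≈ 13.2 m ✓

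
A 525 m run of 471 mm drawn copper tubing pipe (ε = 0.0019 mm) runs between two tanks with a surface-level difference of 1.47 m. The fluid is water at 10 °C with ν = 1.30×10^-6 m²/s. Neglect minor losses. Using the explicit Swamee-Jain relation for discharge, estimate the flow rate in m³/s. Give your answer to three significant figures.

Swamee-Jain (Type II): Q = -0.965·√(gD⁵h_f/L)·ln[ε/(3.7D) + √(3.17ν²L/(gD³h_f))]
√(gD⁵h_f/L) = √(9.81·0.471⁵·1.47/525) = 0.02523
ε/(3.7D) = 1.09×10^-6; √(3.17ν²L/(gD³h_f)) = 4.32×10^-5
Q = -0.965·0.02523·ln(4.429×10^-5) = 0.2441 m³/s
Check: V = 1.40 m/s, Re = 5.08×10^5, f = 0.01312, h_f = 1.46 m ≈ 1.47 m ✓

Q ≈ 0.244 m³/s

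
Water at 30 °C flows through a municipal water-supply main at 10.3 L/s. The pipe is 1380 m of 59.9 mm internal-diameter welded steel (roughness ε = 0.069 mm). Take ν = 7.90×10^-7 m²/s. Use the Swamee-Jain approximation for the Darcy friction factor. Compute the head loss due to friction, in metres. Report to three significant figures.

h_f ≈ 336 m

V = 4Q/(πD²) = 4·0.0103/(π·0.0599²) = 3.655 m/s
Re = VD/ν = 3.655·0.0599/7.90×10^-7 = 2.77×10^5 → turbulent
ε/D = 0.069/59.9 = 0.00115
Swamee-Jain: f = 0.02143
h_f = f(L/D)V²/(2g) = 0.02143·(1380/0.0599)·3.655²/(2·9.81) = 336.1 m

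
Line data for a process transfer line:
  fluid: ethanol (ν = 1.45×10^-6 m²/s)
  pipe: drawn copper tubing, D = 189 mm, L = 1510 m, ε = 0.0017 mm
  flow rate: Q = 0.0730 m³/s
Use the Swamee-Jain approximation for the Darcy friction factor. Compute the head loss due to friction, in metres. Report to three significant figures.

h_f ≈ 39.0 m

V = 4Q/(πD²) = 4·0.0730/(π·0.189²) = 2.602 m/s
Re = VD/ν = 2.602·0.189/1.45×10^-6 = 3.39×10^5 → turbulent
ε/D = 0.0017/189 = 8.99×10^-6
Swamee-Jain: f = 0.01416
h_f = f(L/D)V²/(2g) = 0.01416·(1510/0.189)·2.602²/(2·9.81) = 39.05 m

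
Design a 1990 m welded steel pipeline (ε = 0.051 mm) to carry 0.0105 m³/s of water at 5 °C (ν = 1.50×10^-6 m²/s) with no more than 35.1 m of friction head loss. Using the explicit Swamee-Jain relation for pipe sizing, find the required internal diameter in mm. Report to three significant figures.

Swamee-Jain (Type III): D = 0.66·[ε^1.25·(LQ²/(gh_f))^4.75 + ν·Q^9.4·(L/(gh_f))^5.2]^0.04
LQ²/(gh_f) = 6.372×10^-4; L/(gh_f) = 5.779
Term 1 = ε^1.25·(…)^4.75 = 2.85×10^-21; Term 2 = ν·Q^9.4·(…)^5.2 = 3.44×10^-21
D = 0.66·(2.85×10^-21 + 3.44×10^-21)^0.04 = 0.1027 m = 103 mm
Check: V = 1.27 m/s, Re = 8.68×10^4, f = 0.02079, h_f = 33.0 m ≈ 35.1 m ✓

D ≈ 103 mm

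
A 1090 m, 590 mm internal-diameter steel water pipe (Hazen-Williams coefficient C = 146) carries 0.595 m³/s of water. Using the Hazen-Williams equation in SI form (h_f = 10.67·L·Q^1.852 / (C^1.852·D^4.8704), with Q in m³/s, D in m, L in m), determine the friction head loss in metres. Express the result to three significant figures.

h_f ≈ 5.70 m

h_f = 10.67·1090·0.595^1.852 / (146^1.852·0.590^4.8704) = 5.697 m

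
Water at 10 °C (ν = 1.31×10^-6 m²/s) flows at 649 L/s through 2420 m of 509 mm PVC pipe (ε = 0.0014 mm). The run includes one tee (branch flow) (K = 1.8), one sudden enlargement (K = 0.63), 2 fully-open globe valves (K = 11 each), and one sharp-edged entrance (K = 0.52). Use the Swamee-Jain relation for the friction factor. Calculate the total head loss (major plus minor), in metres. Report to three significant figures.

H_L ≈ 40.7 m

V = 4Q/(πD²) = 3.189 m/s; V²/2g = 0.5185 m
Re = 1.24×10^6, ε/D = 2.75×10^-6 → f = 0.01128 (Swamee-Jain)
Major: h_f = f(L/D)·V²/2g = 0.01128·4754·0.5185 = 27.80 m
Minor: ΣK = 24.9; h_m = ΣK·V²/2g = 12.94 m
Total H_L = 27.80 + 12.94 = 40.74 m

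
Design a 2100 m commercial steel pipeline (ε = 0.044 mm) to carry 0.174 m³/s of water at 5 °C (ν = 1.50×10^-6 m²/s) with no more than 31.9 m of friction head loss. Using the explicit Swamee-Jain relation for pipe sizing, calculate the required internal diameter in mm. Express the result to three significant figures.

D ≈ 305 mm

Swamee-Jain (Type III): D = 0.66·[ε^1.25·(LQ²/(gh_f))^4.75 + ν·Q^9.4·(L/(gh_f))^5.2]^0.04
LQ²/(gh_f) = 0.2032; L/(gh_f) = 6.711
Term 1 = ε^1.25·(…)^4.75 = 1.85×10^-9; Term 2 = ν·Q^9.4·(…)^5.2 = 2.17×10^-9
D = 0.66·(1.85×10^-9 + 2.17×10^-9)^0.04 = 0.3046 m = 305 mm
Check: V = 2.39 m/s, Re = 4.85×10^5, f = 0.01501, h_f = 30.1 m ≈ 31.9 m ✓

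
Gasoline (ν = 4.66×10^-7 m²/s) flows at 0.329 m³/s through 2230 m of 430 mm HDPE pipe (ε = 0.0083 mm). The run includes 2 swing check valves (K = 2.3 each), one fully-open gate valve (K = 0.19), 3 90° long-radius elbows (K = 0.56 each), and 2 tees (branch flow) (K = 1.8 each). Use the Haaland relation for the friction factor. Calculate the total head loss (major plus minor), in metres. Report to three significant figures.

V = 4Q/(πD²) = 2.266 m/s; V²/2g = 0.2616 m
Re = 2.09×10^6, ε/D = 1.93×10^-5 → f = 0.01086 (Haaland)
Major: h_f = f(L/D)·V²/2g = 0.01086·5186·0.2616 = 14.74 m
Minor: ΣK = 10.1; h_m = ΣK·V²/2g = 2.634 m
Total H_L = 14.74 + 2.634 = 17.37 m

H_L ≈ 17.4 m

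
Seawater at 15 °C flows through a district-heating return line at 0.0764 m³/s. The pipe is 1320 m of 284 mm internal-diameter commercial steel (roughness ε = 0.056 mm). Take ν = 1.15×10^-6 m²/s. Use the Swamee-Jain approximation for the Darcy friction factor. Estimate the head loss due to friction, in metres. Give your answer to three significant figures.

V = 4Q/(πD²) = 4·0.0764/(π·0.284²) = 1.206 m/s
Re = VD/ν = 1.206·0.284/1.15×10^-6 = 2.98×10^5 → turbulent
ε/D = 0.056/284 = 1.97×10^-4
Swamee-Jain: f = 0.01630
h_f = f(L/D)V²/(2g) = 0.01630·(1320/0.284)·1.206²/(2·9.81) = 5.617 m

h_f ≈ 5.62 m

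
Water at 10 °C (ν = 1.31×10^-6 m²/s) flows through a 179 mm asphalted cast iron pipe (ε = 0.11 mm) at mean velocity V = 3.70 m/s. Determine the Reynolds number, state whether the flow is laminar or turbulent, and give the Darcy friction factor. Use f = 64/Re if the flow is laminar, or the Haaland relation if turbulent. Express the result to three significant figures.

Re = VD/ν = 3.700·0.179/1.31×10^-6 = 5.06×10^5
Re > 4000 → turbulent; ε/D = 6.15×10^-4
Haaland: f = 0.01826

Re ≈ 5.06×10^5; turbulent; f ≈ 0.0183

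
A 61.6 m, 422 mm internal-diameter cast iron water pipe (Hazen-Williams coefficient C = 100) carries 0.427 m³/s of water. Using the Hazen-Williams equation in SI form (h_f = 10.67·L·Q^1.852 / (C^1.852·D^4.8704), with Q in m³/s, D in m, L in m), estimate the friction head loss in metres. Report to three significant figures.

h_f ≈ 1.80 m

h_f = 10.67·61.6·0.427^1.852 / (100^1.852·0.422^4.8704) = 1.795 m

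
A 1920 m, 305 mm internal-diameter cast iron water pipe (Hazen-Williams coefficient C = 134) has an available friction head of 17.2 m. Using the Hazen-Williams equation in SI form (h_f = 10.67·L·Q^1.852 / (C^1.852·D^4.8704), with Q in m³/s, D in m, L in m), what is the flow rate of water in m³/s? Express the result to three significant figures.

Q ≈ 0.129 m³/s

Rearranging: Q = [h_f·C^1.852·D^4.8704 / (10.67·L)]^(1/1.852)
Q = [17.2·134^1.852·0.305^4.8704 / (10.67·1920)]^0.540 = 0.1288 m³/s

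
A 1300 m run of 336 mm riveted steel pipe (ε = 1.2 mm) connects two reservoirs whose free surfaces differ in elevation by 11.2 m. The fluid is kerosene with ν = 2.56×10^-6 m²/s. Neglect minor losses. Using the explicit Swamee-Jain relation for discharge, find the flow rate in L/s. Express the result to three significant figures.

Q ≈ 126 L/s

Swamee-Jain (Type II): Q = -0.965·√(gD⁵h_f/L)·ln[ε/(3.7D) + √(3.17ν²L/(gD³h_f))]
√(gD⁵h_f/L) = √(9.81·0.336⁵·11.2/1300) = 0.01902
ε/(3.7D) = 9.65×10^-4; √(3.17ν²L/(gD³h_f)) = 8.05×10^-5
Q = -0.965·0.01902·ln(0.001046) = 0.1260 m³/s
Check: V = 1.42 m/s, Re = 1.87×10^5, f = 0.02832, h_f = 11.3 m ≈ 11.2 m ✓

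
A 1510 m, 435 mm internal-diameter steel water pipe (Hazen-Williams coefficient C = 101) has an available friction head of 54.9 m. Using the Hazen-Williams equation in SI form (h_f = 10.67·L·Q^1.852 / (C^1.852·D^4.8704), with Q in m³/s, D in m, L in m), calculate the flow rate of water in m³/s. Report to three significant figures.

Rearranging: Q = [h_f·C^1.852·D^4.8704 / (10.67·L)]^(1/1.852)
Q = [54.9·101^1.852·0.435^4.8704 / (10.67·1510)]^0.540 = 0.5263 m³/s

Q ≈ 0.526 m³/s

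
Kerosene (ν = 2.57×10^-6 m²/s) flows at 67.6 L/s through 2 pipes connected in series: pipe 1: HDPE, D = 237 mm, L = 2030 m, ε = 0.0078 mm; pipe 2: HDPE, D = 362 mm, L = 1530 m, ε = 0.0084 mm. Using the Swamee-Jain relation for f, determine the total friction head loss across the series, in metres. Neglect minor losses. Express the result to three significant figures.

H ≈ 19.0 m

Pipe 1: V = 1.532 m/s, Re = 1.41×10^5, ε/D = 3.29×10^-5, f = 0.01688, h_1 = f(L/D)V²/2g = 17.31 m
Pipe 2: V = 0.6568 m/s, Re = 9.25×10^4, ε/D = 2.32×10^-5, f = 0.01829, h_2 = f(L/D)V²/2g = 1.700 m
Series → Q common, losses add: H = Σh = 19.01 m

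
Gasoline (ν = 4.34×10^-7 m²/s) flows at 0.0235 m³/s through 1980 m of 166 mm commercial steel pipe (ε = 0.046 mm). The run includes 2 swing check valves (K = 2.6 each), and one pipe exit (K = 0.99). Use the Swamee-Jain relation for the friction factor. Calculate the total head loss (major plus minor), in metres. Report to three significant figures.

V = 4Q/(πD²) = 1.086 m/s; V²/2g = 0.06009 m
Re = 4.15×10^5, ε/D = 2.77×10^-4 → f = 0.01642 (Swamee-Jain)
Major: h_f = f(L/D)·V²/2g = 0.01642·11928·0.06009 = 11.77 m
Minor: ΣK = 6.19; h_m = ΣK·V²/2g = 0.3720 m
Total H_L = 11.77 + 0.3720 = 12.14 m

H_L ≈ 12.1 m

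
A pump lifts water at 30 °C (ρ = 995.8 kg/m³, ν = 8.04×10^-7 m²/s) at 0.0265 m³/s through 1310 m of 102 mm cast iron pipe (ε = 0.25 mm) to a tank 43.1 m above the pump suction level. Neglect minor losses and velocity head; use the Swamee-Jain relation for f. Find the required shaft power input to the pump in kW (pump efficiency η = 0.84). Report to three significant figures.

P_shaft ≈ 66.9 kW

V = 4Q/(πD²) = 3.243 m/s; Re = 4.11×10^5; ε/D = 0.00245; f = 0.02525
h_f = f(L/D)V²/2g = 173.8 m
Total head H = z + h_f = 43.1 + 173.8 = 216.9 m
P_hyd = ρgQH = 995.8·9.81·0.0265·216.9 = 56.15 kW
P_shaft = P_hyd/η = 56.15/0.84 = 66.85 kW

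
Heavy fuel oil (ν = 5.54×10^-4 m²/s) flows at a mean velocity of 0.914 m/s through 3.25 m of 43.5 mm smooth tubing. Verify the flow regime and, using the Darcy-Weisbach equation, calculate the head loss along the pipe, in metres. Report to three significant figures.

Re = VD/ν = 0.914·0.04350/5.54×10^-4 = 71.8 → laminar (Re < 2300)
f = 64/Re = 0.8918
h_f = f(L/D)V²/(2g) = 0.8918·(3.25/0.04350)·0.914²/(2·9.81) = 2.837 m

h_f ≈ 2.84 m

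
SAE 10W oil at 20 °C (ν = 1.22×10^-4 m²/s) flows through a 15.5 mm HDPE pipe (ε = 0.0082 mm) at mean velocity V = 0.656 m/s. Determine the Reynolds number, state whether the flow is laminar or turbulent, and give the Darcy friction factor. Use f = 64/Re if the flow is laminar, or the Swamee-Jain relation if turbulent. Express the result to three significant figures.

Re ≈ 83.3; laminar; f = 64/Re ≈ 0.768

Re = VD/ν = 0.6560·0.0155/1.22×10^-4 = 83.3
Re < 2300 → laminar → f = 64/Re = 0.7679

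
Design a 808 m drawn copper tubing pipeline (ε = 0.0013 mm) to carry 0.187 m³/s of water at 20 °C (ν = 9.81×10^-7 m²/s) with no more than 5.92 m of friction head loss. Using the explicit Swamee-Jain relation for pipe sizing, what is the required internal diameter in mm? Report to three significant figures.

D ≈ 350 mm

Swamee-Jain (Type III): D = 0.66·[ε^1.25·(LQ²/(gh_f))^4.75 + ν·Q^9.4·(L/(gh_f))^5.2]^0.04
LQ²/(gh_f) = 0.4865; L/(gh_f) = 13.91
Term 1 = ε^1.25·(…)^4.75 = 1.43×10^-9; Term 2 = ν·Q^9.4·(…)^5.2 = 1.24×10^-7
D = 0.66·(1.43×10^-9 + 1.24×10^-7)^0.04 = 0.3495 m = 350 mm
Check: V = 1.95 m/s, Re = 6.94×10^5, f = 0.01243, h_f = 5.56 m ≈ 5.92 m ✓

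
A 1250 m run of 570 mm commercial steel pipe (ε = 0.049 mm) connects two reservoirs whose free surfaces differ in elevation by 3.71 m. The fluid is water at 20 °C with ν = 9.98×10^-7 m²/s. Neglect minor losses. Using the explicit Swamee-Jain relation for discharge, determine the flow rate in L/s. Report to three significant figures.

Swamee-Jain (Type II): Q = -0.965·√(gD⁵h_f/L)·ln[ε/(3.7D) + √(3.17ν²L/(gD³h_f))]
√(gD⁵h_f/L) = √(9.81·0.570⁵·3.71/1250) = 0.04186
ε/(3.7D) = 2.32×10^-5; √(3.17ν²L/(gD³h_f)) = 2.42×10^-5
Q = -0.965·0.04186·ln(4.743×10^-5) = 0.4021 m³/s
Check: V = 1.58 m/s, Re = 9.00×10^5, f = 0.01342, h_f = 3.73 m ≈ 3.71 m ✓

Q ≈ 402 L/s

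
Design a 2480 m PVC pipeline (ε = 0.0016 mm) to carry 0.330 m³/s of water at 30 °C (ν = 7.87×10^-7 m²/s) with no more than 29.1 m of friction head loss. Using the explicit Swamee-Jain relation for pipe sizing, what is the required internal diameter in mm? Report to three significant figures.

Swamee-Jain (Type III): D = 0.66·[ε^1.25·(LQ²/(gh_f))^4.75 + ν·Q^9.4·(L/(gh_f))^5.2]^0.04
LQ²/(gh_f) = 0.9461; L/(gh_f) = 8.687
Term 1 = ε^1.25·(…)^4.75 = 4.37×10^-8; Term 2 = ν·Q^9.4·(…)^5.2 = 1.79×10^-6
D = 0.66·(4.37×10^-8 + 1.79×10^-6)^0.04 = 0.3891 m = 389 mm
Check: V = 2.78 m/s, Re = 1.37×10^6, f = 0.01114, h_f = 27.9 m ≈ 29.1 m ✓

D ≈ 389 mm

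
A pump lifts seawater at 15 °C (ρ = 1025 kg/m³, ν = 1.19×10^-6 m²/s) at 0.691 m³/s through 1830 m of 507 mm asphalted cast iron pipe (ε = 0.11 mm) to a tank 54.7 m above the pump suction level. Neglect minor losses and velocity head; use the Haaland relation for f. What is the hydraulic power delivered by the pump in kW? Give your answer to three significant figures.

V = 4Q/(πD²) = 3.423 m/s; Re = 1.46×10^6; ε/D = 2.17×10^-4; f = 0.01455
h_f = f(L/D)V²/2g = 31.36 m
Total head H = z + h_f = 54.7 + 31.36 = 86.06 m
P_hyd = ρgQH = 1025·9.81·0.691·86.06 = 598.0 kW

P_hyd ≈ 598 kW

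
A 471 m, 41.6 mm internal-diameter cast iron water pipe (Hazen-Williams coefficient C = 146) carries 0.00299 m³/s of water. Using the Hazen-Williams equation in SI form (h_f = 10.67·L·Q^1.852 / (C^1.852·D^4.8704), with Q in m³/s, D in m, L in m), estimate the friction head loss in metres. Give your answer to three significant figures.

h_f = 10.67·471·0.00299^1.852 / (146^1.852·0.0416^4.8704) = 55.38 m

h_f ≈ 55.4 m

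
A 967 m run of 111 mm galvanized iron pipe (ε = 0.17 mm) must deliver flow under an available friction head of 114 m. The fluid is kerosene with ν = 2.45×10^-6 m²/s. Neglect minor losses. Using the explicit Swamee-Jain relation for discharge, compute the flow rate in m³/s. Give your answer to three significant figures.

Q ≈ 0.0322 m³/s

Swamee-Jain (Type II): Q = -0.965·√(gD⁵h_f/L)·ln[ε/(3.7D) + √(3.17ν²L/(gD³h_f))]
√(gD⁵h_f/L) = √(9.81·0.111⁵·114/967) = 0.004414
ε/(3.7D) = 4.14×10^-4; √(3.17ν²L/(gD³h_f)) = 1.10×10^-4
Q = -0.965·0.004414·ln(5.236×10^-4) = 0.03218 m³/s
Check: V = 3.33 m/s, Re = 1.51×10^5, f = 0.02341, h_f = 115 m ≈ 114 m ✓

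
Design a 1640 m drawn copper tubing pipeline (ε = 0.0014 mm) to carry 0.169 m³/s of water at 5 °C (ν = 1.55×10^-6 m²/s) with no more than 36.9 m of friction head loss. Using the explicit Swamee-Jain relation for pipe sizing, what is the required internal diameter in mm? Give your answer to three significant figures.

Swamee-Jain (Type III): D = 0.66·[ε^1.25·(LQ²/(gh_f))^4.75 + ν·Q^9.4·(L/(gh_f))^5.2]^0.04
LQ²/(gh_f) = 0.1294; L/(gh_f) = 4.531
Term 1 = ε^1.25·(…)^4.75 = 2.91×10^-12; Term 2 = ν·Q^9.4·(…)^5.2 = 2.21×10^-10
D = 0.66·(2.91×10^-12 + 2.21×10^-10)^0.04 = 0.2714 m = 271 mm
Check: V = 2.92 m/s, Re = 5.12×10^5, f = 0.01312, h_f = 34.5 m ≈ 36.9 m ✓

D ≈ 271 mm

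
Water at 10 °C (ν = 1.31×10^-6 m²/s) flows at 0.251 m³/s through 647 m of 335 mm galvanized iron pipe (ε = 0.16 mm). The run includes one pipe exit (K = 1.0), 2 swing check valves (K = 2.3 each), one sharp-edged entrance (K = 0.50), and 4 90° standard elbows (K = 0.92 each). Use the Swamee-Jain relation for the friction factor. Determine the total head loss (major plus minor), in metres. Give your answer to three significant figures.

H_L ≈ 17.9 m

V = 4Q/(πD²) = 2.848 m/s; V²/2g = 0.4133 m
Re = 7.28×10^5, ε/D = 4.78×10^-4 → f = 0.01734 (Swamee-Jain)
Major: h_f = f(L/D)·V²/2g = 0.01734·1931·0.4133 = 13.84 m
Minor: ΣK = 9.78; h_m = ΣK·V²/2g = 4.042 m
Total H_L = 13.84 + 4.042 = 17.88 m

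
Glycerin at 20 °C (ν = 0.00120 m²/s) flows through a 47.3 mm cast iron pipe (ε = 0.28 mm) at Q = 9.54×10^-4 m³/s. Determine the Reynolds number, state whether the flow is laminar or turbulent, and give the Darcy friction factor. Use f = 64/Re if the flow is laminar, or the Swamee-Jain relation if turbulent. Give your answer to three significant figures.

Re ≈ 21.4; laminar; f = 64/Re ≈ 2.99

V = 4Q/(πD²) = 0.5429 m/s
Re = VD/ν = 0.5429·0.0473/0.00120 = 21.4
Re < 2300 → laminar → f = 64/Re = 2.991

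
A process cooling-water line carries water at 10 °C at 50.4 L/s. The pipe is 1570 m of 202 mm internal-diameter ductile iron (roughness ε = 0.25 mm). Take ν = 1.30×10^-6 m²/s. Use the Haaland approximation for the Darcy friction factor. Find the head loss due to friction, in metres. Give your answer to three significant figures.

h_f ≈ 21.2 m

V = 4Q/(πD²) = 4·0.0504/(π·0.202²) = 1.573 m/s
Re = VD/ν = 1.573·0.202/1.30×10^-6 = 2.44×10^5 → turbulent
ε/D = 0.25/202 = 0.00124
Haaland: f = 0.02163
h_f = f(L/D)V²/(2g) = 0.02163·(1570/0.202)·1.573²/(2·9.81) = 21.19 m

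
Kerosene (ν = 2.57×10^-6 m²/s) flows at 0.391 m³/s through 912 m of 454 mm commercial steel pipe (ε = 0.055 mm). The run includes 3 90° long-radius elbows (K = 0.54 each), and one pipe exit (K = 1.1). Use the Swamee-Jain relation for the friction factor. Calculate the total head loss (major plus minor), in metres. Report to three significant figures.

H_L ≈ 9.75 m

V = 4Q/(πD²) = 2.415 m/s; V²/2g = 0.2973 m
Re = 4.27×10^5, ε/D = 1.21×10^-4 → f = 0.01497 (Swamee-Jain)
Major: h_f = f(L/D)·V²/2g = 0.01497·2009·0.2973 = 8.942 m
Minor: ΣK = 2.72; h_m = ΣK·V²/2g = 0.8088 m
Total H_L = 8.942 + 0.8088 = 9.750 m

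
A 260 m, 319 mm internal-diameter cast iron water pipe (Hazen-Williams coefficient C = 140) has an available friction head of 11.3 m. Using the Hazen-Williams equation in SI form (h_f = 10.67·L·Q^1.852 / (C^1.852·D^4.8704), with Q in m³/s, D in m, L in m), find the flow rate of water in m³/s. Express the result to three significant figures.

Rearranging: Q = [h_f·C^1.852·D^4.8704 / (10.67·L)]^(1/1.852)
Q = [11.3·140^1.852·0.319^4.8704 / (10.67·260)]^0.540 = 0.3554 m³/s

Q ≈ 0.355 m³/s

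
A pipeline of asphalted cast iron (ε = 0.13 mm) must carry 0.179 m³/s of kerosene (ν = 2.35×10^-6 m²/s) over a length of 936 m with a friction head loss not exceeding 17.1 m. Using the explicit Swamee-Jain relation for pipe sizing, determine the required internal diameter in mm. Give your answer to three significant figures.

Swamee-Jain (Type III): D = 0.66·[ε^1.25·(LQ²/(gh_f))^4.75 + ν·Q^9.4·(L/(gh_f))^5.2]^0.04
LQ²/(gh_f) = 0.1788; L/(gh_f) = 5.580
Term 1 = ε^1.25·(…)^4.75 = 3.90×10^-9; Term 2 = ν·Q^9.4·(…)^5.2 = 1.70×10^-9
D = 0.66·(3.90×10^-9 + 1.70×10^-9)^0.04 = 0.3086 m = 309 mm
Check: V = 2.39 m/s, Re = 3.14×10^5, f = 0.01780, h_f = 15.7 m ≈ 17.1 m ✓

D ≈ 309 mm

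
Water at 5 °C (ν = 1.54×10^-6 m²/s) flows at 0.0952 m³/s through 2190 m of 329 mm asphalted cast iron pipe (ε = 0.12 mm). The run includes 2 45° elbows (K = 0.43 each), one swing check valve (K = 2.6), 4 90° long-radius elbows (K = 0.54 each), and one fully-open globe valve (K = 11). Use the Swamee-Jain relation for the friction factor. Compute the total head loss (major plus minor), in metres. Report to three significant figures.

V = 4Q/(πD²) = 1.120 m/s; V²/2g = 0.06392 m
Re = 2.39×10^5, ε/D = 3.65×10^-4 → f = 0.01786 (Swamee-Jain)
Major: h_f = f(L/D)·V²/2g = 0.01786·6657·0.06392 = 7.598 m
Minor: ΣK = 16.6; h_m = ΣK·V²/2g = 1.062 m
Total H_L = 7.598 + 1.062 = 8.661 m

H_L ≈ 8.66 m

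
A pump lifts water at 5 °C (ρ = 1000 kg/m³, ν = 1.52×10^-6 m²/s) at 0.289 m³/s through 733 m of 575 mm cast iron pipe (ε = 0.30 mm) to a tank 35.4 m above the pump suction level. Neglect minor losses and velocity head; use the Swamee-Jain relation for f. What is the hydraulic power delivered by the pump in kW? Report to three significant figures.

P_hyd ≈ 104 kW

V = 4Q/(πD²) = 1.113 m/s; Re = 4.21×10^5; ε/D = 5.22×10^-4; f = 0.01807
h_f = f(L/D)V²/2g = 1.454 m
Total head H = z + h_f = 35.4 + 1.454 = 36.85 m
P_hyd = ρgQH = 1000·9.81·0.289·36.85 = 104.5 kW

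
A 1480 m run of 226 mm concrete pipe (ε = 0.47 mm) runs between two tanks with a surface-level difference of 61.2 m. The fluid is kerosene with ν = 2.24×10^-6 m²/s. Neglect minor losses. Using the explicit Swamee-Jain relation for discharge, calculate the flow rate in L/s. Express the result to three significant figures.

Q ≈ 110 L/s

Swamee-Jain (Type II): Q = -0.965·√(gD⁵h_f/L)·ln[ε/(3.7D) + √(3.17ν²L/(gD³h_f))]
√(gD⁵h_f/L) = √(9.81·0.226⁵·61.2/1480) = 0.01547
ε/(3.7D) = 5.62×10^-4; √(3.17ν²L/(gD³h_f)) = 5.83×10^-5
Q = -0.965·0.01547·ln(6.203×10^-4) = 0.1102 m³/s
Check: V = 2.75 m/s, Re = 2.77×10^5, f = 0.02445, h_f = 61.6 m ≈ 61.2 m ✓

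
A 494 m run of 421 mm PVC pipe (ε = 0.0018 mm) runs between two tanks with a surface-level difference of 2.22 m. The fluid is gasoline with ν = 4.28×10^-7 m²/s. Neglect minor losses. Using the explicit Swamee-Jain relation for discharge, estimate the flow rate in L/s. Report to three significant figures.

Swamee-Jain (Type II): Q = -0.965·√(gD⁵h_f/L)·ln[ε/(3.7D) + √(3.17ν²L/(gD³h_f))]
√(gD⁵h_f/L) = √(9.81·0.421⁵·2.22/494) = 0.02415
ε/(3.7D) = 1.16×10^-6; √(3.17ν²L/(gD³h_f)) = 1.33×10^-5
Q = -0.965·0.02415·ln(1.444×10^-5) = 0.2597 m³/s
Check: V = 1.87 m/s, Re = 1.84×10^6, f = 0.01066, h_f = 2.22 m ≈ 2.22 m ✓

Q ≈ 260 L/s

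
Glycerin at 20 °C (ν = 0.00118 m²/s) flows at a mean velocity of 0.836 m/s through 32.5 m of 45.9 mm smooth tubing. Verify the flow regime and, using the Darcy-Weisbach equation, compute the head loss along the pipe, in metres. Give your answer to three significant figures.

Re = VD/ν = 0.836·0.04590/0.00118 = 32.5 → laminar (Re < 2300)
f = 64/Re = 1.968
h_f = f(L/D)V²/(2g) = 1.968·(32.5/0.04590)·0.836²/(2·9.81) = 49.64 m

h_f ≈ 49.6 m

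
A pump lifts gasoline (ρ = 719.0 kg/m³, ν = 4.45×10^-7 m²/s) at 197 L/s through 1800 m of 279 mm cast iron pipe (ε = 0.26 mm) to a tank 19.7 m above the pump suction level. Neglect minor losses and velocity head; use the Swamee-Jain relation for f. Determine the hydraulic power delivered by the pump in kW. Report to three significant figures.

P_hyd ≈ 120 kW

V = 4Q/(πD²) = 3.222 m/s; Re = 2.02×10^6; ε/D = 9.32×10^-4; f = 0.01952
h_f = f(L/D)V²/2g = 66.66 m
Total head H = z + h_f = 19.7 + 66.66 = 86.36 m
P_hyd = ρgQH = 719.0·9.81·0.197·86.36 = 120.0 kW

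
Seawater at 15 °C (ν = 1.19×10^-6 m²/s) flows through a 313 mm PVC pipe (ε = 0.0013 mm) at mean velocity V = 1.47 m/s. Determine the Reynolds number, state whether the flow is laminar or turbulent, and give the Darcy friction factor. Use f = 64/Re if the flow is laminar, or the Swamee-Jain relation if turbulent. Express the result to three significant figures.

Re = VD/ν = 1.470·0.313/1.19×10^-6 = 3.87×10^5
Re > 4000 → turbulent; ε/D = 4.15×10^-6
Swamee-Jain: f = 0.01377

Re ≈ 3.87×10^5; turbulent; f ≈ 0.0138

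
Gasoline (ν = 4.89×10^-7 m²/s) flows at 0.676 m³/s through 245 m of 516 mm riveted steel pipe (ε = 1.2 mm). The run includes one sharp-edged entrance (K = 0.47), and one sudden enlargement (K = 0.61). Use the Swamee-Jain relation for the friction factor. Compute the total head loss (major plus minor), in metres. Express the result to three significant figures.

H_L ≈ 6.76 m

V = 4Q/(πD²) = 3.233 m/s; V²/2g = 0.5326 m
Re = 3.41×10^6, ε/D = 0.00233 → f = 0.02447 (Swamee-Jain)
Major: h_f = f(L/D)·V²/2g = 0.02447·474.8·0.5326 = 6.188 m
Minor: ΣK = 1.08; h_m = ΣK·V²/2g = 0.5752 m
Total H_L = 6.188 + 0.5752 = 6.763 m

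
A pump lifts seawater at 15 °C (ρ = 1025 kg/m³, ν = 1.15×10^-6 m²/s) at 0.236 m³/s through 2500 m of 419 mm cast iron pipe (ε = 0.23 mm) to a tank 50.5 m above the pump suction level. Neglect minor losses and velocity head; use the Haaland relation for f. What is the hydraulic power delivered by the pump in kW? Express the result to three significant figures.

V = 4Q/(πD²) = 1.712 m/s; Re = 6.24×10^5; ε/D = 5.49×10^-4; f = 0.01773
h_f = f(L/D)V²/2g = 15.80 m
Total head H = z + h_f = 50.5 + 15.80 = 66.30 m
P_hyd = ρgQH = 1025·9.81·0.236·66.30 = 157.3 kW

P_hyd ≈ 157 kW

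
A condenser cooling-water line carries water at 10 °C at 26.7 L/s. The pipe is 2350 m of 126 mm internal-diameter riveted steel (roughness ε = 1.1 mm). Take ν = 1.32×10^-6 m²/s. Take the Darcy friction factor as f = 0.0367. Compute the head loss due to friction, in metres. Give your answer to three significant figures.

h_f ≈ 160 m

V = 4Q/(πD²) = 4·0.0267/(π·0.126²) = 2.141 m/s
h_f = f(L/D)V²/(2g) = 0.03670·(2350/0.126)·2.141²/(2·9.81) = 160.0 m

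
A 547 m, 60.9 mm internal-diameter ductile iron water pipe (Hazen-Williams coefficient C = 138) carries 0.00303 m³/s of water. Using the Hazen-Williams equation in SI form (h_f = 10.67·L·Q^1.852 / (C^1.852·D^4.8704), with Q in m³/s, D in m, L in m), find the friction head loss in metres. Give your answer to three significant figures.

h_f = 10.67·547·0.00303^1.852 / (138^1.852·0.0609^4.8704) = 11.43 m

h_f ≈ 11.4 m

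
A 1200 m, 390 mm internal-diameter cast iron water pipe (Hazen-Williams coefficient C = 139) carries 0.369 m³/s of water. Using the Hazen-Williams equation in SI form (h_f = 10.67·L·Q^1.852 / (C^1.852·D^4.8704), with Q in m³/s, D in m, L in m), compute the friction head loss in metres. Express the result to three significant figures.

h_f ≈ 21.3 m

h_f = 10.67·1200·0.369^1.852 / (139^1.852·0.390^4.8704) = 21.30 m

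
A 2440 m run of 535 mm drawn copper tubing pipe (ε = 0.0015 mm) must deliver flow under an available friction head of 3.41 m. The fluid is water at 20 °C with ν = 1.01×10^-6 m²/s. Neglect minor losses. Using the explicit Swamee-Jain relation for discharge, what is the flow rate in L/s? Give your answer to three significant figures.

Q ≈ 240 L/s

Swamee-Jain (Type II): Q = -0.965·√(gD⁵h_f/L)·ln[ε/(3.7D) + √(3.17ν²L/(gD³h_f))]
√(gD⁵h_f/L) = √(9.81·0.535⁵·3.41/2440) = 0.02451
ε/(3.7D) = 7.58×10^-7; √(3.17ν²L/(gD³h_f)) = 3.92×10^-5
Q = -0.965·0.02451·ln(4.000×10^-5) = 0.2395 m³/s
Check: V = 1.07 m/s, Re = 5.64×10^5, f = 0.01286, h_f = 3.39 m ≈ 3.41 m ✓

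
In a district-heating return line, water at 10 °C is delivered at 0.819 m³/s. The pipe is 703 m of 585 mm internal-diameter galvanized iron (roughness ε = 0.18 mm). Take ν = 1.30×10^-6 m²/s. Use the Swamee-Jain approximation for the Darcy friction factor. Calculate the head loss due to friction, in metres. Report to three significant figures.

V = 4Q/(πD²) = 4·0.819/(π·0.585²) = 3.047 m/s
Re = VD/ν = 3.047·0.585/1.30×10^-6 = 1.37×10^6 → turbulent
ε/D = 0.18/585 = 3.08×10^-4
Swamee-Jain: f = 0.01564
h_f = f(L/D)V²/(2g) = 0.01564·(703/0.585)·3.047²/(2·9.81) = 8.893 m

h_f ≈ 8.89 m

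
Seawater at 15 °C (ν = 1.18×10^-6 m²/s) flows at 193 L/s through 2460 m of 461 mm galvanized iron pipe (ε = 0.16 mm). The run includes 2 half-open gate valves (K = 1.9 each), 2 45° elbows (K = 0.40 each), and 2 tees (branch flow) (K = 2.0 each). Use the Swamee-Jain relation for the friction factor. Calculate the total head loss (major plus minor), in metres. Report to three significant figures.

V = 4Q/(πD²) = 1.156 m/s; V²/2g = 0.06814 m
Re = 4.52×10^5, ε/D = 3.47×10^-4 → f = 0.01685 (Swamee-Jain)
Major: h_f = f(L/D)·V²/2g = 0.01685·5336·0.06814 = 6.126 m
Minor: ΣK = 8.60; h_m = ΣK·V²/2g = 0.5860 m
Total H_L = 6.126 + 0.5860 = 6.712 m

H_L ≈ 6.71 m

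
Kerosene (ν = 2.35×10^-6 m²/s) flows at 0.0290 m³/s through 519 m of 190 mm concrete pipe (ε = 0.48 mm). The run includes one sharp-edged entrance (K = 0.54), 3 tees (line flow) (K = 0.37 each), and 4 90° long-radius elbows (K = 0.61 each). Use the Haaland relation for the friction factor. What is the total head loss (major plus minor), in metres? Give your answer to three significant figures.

H_L ≈ 4.09 m

V = 4Q/(πD²) = 1.023 m/s; V²/2g = 0.05332 m
Re = 8.27×10^4, ε/D = 0.00253 → f = 0.02655 (Haaland)
Major: h_f = f(L/D)·V²/2g = 0.02655·2732·0.05332 = 3.868 m
Minor: ΣK = 4.09; h_m = ΣK·V²/2g = 0.2181 m
Total H_L = 3.868 + 0.2181 = 4.086 m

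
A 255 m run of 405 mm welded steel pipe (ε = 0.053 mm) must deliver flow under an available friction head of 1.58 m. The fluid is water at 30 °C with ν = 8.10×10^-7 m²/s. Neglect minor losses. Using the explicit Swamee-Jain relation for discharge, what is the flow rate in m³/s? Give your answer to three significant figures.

Q ≈ 0.242 m³/s

Swamee-Jain (Type II): Q = -0.965·√(gD⁵h_f/L)·ln[ε/(3.7D) + √(3.17ν²L/(gD³h_f))]
√(gD⁵h_f/L) = √(9.81·0.405⁵·1.58/255) = 0.02574
ε/(3.7D) = 3.54×10^-5; √(3.17ν²L/(gD³h_f)) = 2.27×10^-5
Q = -0.965·0.02574·ln(5.806×10^-5) = 0.2422 m³/s
Check: V = 1.88 m/s, Re = 9.40×10^5, f = 0.01400, h_f = 1.59 m ≈ 1.58 m ✓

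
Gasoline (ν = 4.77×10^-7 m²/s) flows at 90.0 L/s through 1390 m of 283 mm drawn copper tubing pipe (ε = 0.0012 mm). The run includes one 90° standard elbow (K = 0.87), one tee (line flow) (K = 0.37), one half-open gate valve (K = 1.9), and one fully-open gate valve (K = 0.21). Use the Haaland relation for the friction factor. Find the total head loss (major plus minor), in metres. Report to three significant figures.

H_L ≈ 6.49 m

V = 4Q/(πD²) = 1.431 m/s; V²/2g = 0.1043 m
Re = 8.49×10^5, ε/D = 4.24×10^-6 → f = 0.01198 (Haaland)
Major: h_f = f(L/D)·V²/2g = 0.01198·4912·0.1043 = 6.138 m
Minor: ΣK = 3.35; h_m = ΣK·V²/2g = 0.3495 m
Total H_L = 6.138 + 0.3495 = 6.487 m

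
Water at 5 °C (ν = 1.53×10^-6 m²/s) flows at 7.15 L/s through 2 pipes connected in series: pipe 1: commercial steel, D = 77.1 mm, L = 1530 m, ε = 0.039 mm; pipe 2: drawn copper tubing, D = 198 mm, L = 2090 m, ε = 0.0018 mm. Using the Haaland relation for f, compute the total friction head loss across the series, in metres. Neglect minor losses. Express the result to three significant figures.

Pipe 1: V = 1.531 m/s, Re = 7.72×10^4, ε/D = 5.06×10^-4, f = 0.02081, h_1 = f(L/D)V²/2g = 49.36 m
Pipe 2: V = 0.2322 m/s, Re = 3.01×10^4, ε/D = 9.09×10^-6, f = 0.02332, h_2 = f(L/D)V²/2g = 0.6766 m
Series → Q common, losses add: H = Σh = 50.03 m

H ≈ 50.0 m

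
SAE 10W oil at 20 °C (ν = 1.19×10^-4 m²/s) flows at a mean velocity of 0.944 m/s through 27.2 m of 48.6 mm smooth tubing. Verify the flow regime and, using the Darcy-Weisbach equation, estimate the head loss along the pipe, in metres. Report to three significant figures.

h_f ≈ 4.22 m

Re = VD/ν = 0.944·0.04860/1.19×10^-4 = 386 → laminar (Re < 2300)
f = 64/Re = 0.1660
h_f = f(L/D)V²/(2g) = 0.1660·(27.2/0.04860)·0.944²/(2·9.81) = 4.220 m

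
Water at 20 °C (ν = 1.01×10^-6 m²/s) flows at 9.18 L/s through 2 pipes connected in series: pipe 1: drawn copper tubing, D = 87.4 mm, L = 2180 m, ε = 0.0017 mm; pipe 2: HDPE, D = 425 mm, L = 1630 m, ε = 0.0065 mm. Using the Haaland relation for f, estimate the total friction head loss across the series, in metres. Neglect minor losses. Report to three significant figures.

H ≈ 50.4 m

Pipe 1: V = 1.530 m/s, Re = 1.32×10^5, ε/D = 1.95×10^-5, f = 0.01691, h_1 = f(L/D)V²/2g = 50.34 m
Pipe 2: V = 0.06471 m/s, Re = 2.72×10^4, ε/D = 1.53×10^-5, f = 0.02389, h_2 = f(L/D)V²/2g = 0.01955 m
Series → Q common, losses add: H = Σh = 50.36 m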